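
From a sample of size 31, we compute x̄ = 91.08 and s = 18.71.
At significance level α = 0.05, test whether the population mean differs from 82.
One-sample t-test:
H₀: μ = 82
H₁: μ ≠ 82
df = n - 1 = 30
t = (x̄ - μ₀) / (s/√n) = (91.08 - 82) / (18.71/√31) = 2.702
p-value = 0.0112

Since p-value < α = 0.05, we reject H₀.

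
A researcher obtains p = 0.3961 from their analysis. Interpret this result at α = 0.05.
Since p = 0.3961 > α = 0.05, fail to reject H₀.
There is insufficient evidence to reject the null hypothesis; the result is not statistically significant at the 0.05 level.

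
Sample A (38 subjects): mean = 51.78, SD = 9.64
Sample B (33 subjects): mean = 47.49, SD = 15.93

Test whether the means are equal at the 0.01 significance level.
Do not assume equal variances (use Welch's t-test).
Welch's two-sample t-test:
H₀: μ₁ = μ₂
H₁: μ₁ ≠ μ₂
s₁²/n₁ = 9.64²/38 = 2.4455,  s₂²/n₂ = 15.93²/33 = 7.6898
SE = √(s₁²/n₁ + s₂²/n₂) = √(2.4455 + 7.6898) = 3.1836
df (Welch-Satterthwaite) = (s₁²/n₁ + s₂²/n₂)² / [(s₁²/n₁)²/(n₁-1) + (s₂²/n₂)²/(n₂-1)] ≈ 51.12
t = (x̄₁ - x̄₂) / SE = (51.78 - 47.49) / 3.1836 = 4.29 / 3.1836 = 1.348
p-value = 0.1838

Since p-value > α = 0.01, we fail to reject H₀.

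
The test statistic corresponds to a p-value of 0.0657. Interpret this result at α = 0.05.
Since p = 0.0657 > α = 0.05, fail to reject H₀.
There is insufficient evidence to reject the null hypothesis; the result is not statistically significant at the 0.05 level.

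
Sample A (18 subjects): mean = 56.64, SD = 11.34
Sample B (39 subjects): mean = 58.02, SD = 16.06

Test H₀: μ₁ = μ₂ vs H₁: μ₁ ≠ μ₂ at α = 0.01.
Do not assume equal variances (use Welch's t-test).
Welch's two-sample t-test:
H₀: μ₁ = μ₂
H₁: μ₁ ≠ μ₂
s₁²/n₁ = 11.34²/18 = 7.1442,  s₂²/n₂ = 16.06²/39 = 6.6134
SE = √(s₁²/n₁ + s₂²/n₂) = √(7.1442 + 6.6134) = 3.7091
df (Welch-Satterthwaite) = (s₁²/n₁ + s₂²/n₂)² / [(s₁²/n₁)²/(n₁-1) + (s₂²/n₂)²/(n₂-1)] ≈ 45.57
t = (x̄₁ - x̄₂) / SE = (56.64 - 58.02) / 3.7091 = -1.38 / 3.7091 = -0.372
p-value = 0.7116

Since p-value > α = 0.01, we fail to reject H₀.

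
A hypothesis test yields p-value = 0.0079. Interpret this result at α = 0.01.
Since p = 0.0079 < α = 0.01, reject H₀.
There is sufficient evidence to reject the null hypothesis; the result is statistically significant at the 0.01 level.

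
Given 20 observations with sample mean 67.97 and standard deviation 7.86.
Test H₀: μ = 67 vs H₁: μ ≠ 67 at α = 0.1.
One-sample t-test:
H₀: μ = 67
H₁: μ ≠ 67
df = n - 1 = 19
t = (x̄ - μ₀) / (s/√n) = (67.97 - 67) / (7.86/√20) = 0.552
p-value = 0.5874

Since p-value > α = 0.1, we fail to reject H₀.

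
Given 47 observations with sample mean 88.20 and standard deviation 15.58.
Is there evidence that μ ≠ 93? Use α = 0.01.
One-sample t-test:
H₀: μ = 93
H₁: μ ≠ 93
df = n - 1 = 46
t = (x̄ - μ₀) / (s/√n) = (88.20 - 93) / (15.58/√47) = -2.112
p-value = 0.0401

Since p-value > α = 0.01, we fail to reject H₀.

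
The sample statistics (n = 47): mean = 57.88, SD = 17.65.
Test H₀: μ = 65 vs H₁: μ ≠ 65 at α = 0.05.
One-sample t-test:
H₀: μ = 65
H₁: μ ≠ 65
df = n - 1 = 46
t = (x̄ - μ₀) / (s/√n) = (57.88 - 65) / (17.65/√47) = -2.766
p-value = 0.0082

Since p-value < α = 0.05, we reject H₀.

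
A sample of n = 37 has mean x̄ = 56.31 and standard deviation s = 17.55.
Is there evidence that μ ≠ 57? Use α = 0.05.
One-sample t-test:
H₀: μ = 57
H₁: μ ≠ 57
df = n - 1 = 36
t = (x̄ - μ₀) / (s/√n) = (56.31 - 57) / (17.55/√37) = -0.239
p-value = 0.8123

Since p-value > α = 0.05, we fail to reject H₀.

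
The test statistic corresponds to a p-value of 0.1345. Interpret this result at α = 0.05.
Since p = 0.1345 > α = 0.05, fail to reject H₀.
There is insufficient evidence to reject the null hypothesis; the result is not statistically significant at the 0.05 level.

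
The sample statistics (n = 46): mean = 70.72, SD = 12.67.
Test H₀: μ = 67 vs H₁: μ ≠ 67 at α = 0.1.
One-sample t-test:
H₀: μ = 67
H₁: μ ≠ 67
df = n - 1 = 45
t = (x̄ - μ₀) / (s/√n) = (70.72 - 67) / (12.67/√46) = 1.991
p-value = 0.0525

Since p-value < α = 0.1, we reject H₀.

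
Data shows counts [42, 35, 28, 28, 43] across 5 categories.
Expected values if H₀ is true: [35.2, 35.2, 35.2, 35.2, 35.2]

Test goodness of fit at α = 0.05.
Chi-square goodness of fit test:
H₀: observed counts match expected distribution
H₁: observed counts differ from expected distribution
df = k - 1 = 4
χ² = Σ(O - E)²/E
   = (42 - 35.2)²/35.2 + (35 - 35.2)²/35.2 + (28 - 35.2)²/35.2 + (28 - 35.2)²/35.2 + (43 - 35.2)²/35.2
   = 1.314 + 0.001 + 1.473 + 1.473 + 1.728
   = 5.99
p-value = 0.2000

Since p-value > α = 0.05, we fail to reject H₀.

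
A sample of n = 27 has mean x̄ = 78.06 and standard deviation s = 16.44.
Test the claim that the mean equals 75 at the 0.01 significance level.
One-sample t-test:
H₀: μ = 75
H₁: μ ≠ 75
df = n - 1 = 26
t = (x̄ - μ₀) / (s/√n) = (78.06 - 75) / (16.44/√27) = 0.967
p-value = 0.3424

Since p-value > α = 0.01, we fail to reject H₀.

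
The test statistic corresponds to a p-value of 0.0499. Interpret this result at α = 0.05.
Since p = 0.0499 < α = 0.05, reject H₀.
There is sufficient evidence to reject the null hypothesis; the result is statistically significant at the 0.05 level.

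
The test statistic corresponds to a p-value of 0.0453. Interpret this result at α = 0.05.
Since p = 0.0453 < α = 0.05, reject H₀.
There is sufficient evidence to reject the null hypothesis; the result is statistically significant at the 0.05 level.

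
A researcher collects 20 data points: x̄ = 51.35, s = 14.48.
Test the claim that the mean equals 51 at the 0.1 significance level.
One-sample t-test:
H₀: μ = 51
H₁: μ ≠ 51
df = n - 1 = 19
t = (x̄ - μ₀) / (s/√n) = (51.35 - 51) / (14.48/√20) = 0.108
p-value = 0.9151

Since p-value > α = 0.1, we fail to reject H₀.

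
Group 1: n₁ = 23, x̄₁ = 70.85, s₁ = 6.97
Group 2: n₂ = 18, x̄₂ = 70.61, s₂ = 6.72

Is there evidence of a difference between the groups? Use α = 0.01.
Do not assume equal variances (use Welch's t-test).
Welch's two-sample t-test:
H₀: μ₁ = μ₂
H₁: μ₁ ≠ μ₂
s₁²/n₁ = 6.97²/23 = 2.1122,  s₂²/n₂ = 6.72²/18 = 2.5088
SE = √(s₁²/n₁ + s₂²/n₂) = √(2.1122 + 2.5088) = 2.1497
df (Welch-Satterthwaite) = (s₁²/n₁ + s₂²/n₂)² / [(s₁²/n₁)²/(n₁-1) + (s₂²/n₂)²/(n₂-1)] ≈ 37.26
t = (x̄₁ - x̄₂) / SE = (70.85 - 70.61) / 2.1497 = 0.24 / 2.1497 = 0.112
p-value = 0.9117

Since p-value > α = 0.01, we fail to reject H₀.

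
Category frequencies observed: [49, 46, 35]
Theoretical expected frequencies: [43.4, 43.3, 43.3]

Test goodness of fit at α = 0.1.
Chi-square goodness of fit test:
H₀: observed counts match expected distribution
H₁: observed counts differ from expected distribution
df = k - 1 = 2
χ² = Σ(O - E)²/E
   = (49 - 43.4)²/43.4 + (46 - 43.3)²/43.3 + (35 - 43.3)²/43.3
   = 0.723 + 0.168 + 1.591
   = 2.48
p-value = 0.2891

Since p-value > α = 0.1, we fail to reject H₀.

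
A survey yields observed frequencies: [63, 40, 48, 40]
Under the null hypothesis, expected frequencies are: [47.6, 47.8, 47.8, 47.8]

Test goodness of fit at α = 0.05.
Chi-square goodness of fit test:
H₀: observed counts match expected distribution
H₁: observed counts differ from expected distribution
df = k - 1 = 3
χ² = Σ(O - E)²/E
   = (63 - 47.6)²/47.6 + (40 - 47.8)²/47.8 + (48 - 47.8)²/47.8 + (40 - 47.8)²/47.8
   = 4.982 + 1.273 + 0.001 + 1.273
   = 7.53
p-value = 0.0568

Since p-value > α = 0.05, we fail to reject H₀.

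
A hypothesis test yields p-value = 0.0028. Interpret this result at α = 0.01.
Since p = 0.0028 < α = 0.01, reject H₀.
There is sufficient evidence to reject the null hypothesis; the result is statistically significant at the 0.01 level.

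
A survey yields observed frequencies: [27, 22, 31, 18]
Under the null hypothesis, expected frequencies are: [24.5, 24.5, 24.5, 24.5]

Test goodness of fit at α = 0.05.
Chi-square goodness of fit test:
H₀: observed counts match expected distribution
H₁: observed counts differ from expected distribution
df = k - 1 = 3
χ² = Σ(O - E)²/E
   = (27 - 24.5)²/24.5 + (22 - 24.5)²/24.5 + (31 - 24.5)²/24.5 + (18 - 24.5)²/24.5
   = 0.255 + 0.255 + 1.724 + 1.724
   = 3.96
p-value = 0.2659

Since p-value > α = 0.05, we fail to reject H₀.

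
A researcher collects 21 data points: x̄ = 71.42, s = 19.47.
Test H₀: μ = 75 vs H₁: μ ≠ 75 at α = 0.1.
One-sample t-test:
H₀: μ = 75
H₁: μ ≠ 75
df = n - 1 = 20
t = (x̄ - μ₀) / (s/√n) = (71.42 - 75) / (19.47/√21) = -0.843
p-value = 0.4094

Since p-value > α = 0.1, we fail to reject H₀.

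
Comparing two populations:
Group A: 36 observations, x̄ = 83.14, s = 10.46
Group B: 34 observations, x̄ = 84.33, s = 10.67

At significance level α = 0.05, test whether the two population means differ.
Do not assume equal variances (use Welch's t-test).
Welch's two-sample t-test:
H₀: μ₁ = μ₂
H₁: μ₁ ≠ μ₂
s₁²/n₁ = 10.46²/36 = 3.0392,  s₂²/n₂ = 10.67²/34 = 3.3485
SE = √(s₁²/n₁ + s₂²/n₂) = √(3.0392 + 3.3485) = 2.5274
df (Welch-Satterthwaite) = (s₁²/n₁ + s₂²/n₂)² / [(s₁²/n₁)²/(n₁-1) + (s₂²/n₂)²/(n₂-1)] ≈ 67.59
t = (x̄₁ - x̄₂) / SE = (83.14 - 84.33) / 2.5274 = -1.19 / 2.5274 = -0.471
p-value = 0.6393

Since p-value > α = 0.05, we fail to reject H₀.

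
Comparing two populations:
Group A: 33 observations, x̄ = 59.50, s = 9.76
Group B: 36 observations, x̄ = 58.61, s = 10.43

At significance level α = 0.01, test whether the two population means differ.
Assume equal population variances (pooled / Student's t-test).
Student's two-sample t-test (equal variances):
H₀: μ₁ = μ₂
H₁: μ₁ ≠ μ₂
df = n₁ + n₂ - 2 = 67
Pooled variance s_p² = [(n₁-1)s₁² + (n₂-1)s₂²] / (n₁ + n₂ - 2) = [(32)(9.76²) + (35)(10.43²)] / 67 = 102.3241
SE = √(s_p²(1/n₁ + 1/n₂)) = √(102.3241 × (1/33 + 1/36)) = 2.4378
t = (x̄₁ - x̄₂) / SE = (59.50 - 58.61) / 2.4378 = 0.89 / 2.4378 = 0.365
p-value = 0.7162

Since p-value > α = 0.01, we fail to reject H₀.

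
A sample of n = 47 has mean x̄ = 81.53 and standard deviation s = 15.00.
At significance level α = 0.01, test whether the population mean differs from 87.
One-sample t-test:
H₀: μ = 87
H₁: μ ≠ 87
df = n - 1 = 46
t = (x̄ - μ₀) / (s/√n) = (81.53 - 87) / (15.00/√47) = -2.500
p-value = 0.0160

Since p-value > α = 0.01, we fail to reject H₀.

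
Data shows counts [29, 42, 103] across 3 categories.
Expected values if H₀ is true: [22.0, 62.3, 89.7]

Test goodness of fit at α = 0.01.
Chi-square goodness of fit test:
H₀: observed counts match expected distribution
H₁: observed counts differ from expected distribution
df = k - 1 = 2
χ² = Σ(O - E)²/E
   = (29 - 22.0)²/22.0 + (42 - 62.3)²/62.3 + (103 - 89.7)²/89.7
   = 2.227 + 6.615 + 1.972
   = 10.81
p-value = 0.0045

Since p-value < α = 0.01, we reject H₀.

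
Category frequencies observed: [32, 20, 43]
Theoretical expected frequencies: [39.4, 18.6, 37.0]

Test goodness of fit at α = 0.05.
Chi-square goodness of fit test:
H₀: observed counts match expected distribution
H₁: observed counts differ from expected distribution
df = k - 1 = 2
χ² = Σ(O - E)²/E
   = (32 - 39.4)²/39.4 + (20 - 18.6)²/18.6 + (43 - 37.0)²/37.0
   = 1.390 + 0.105 + 0.973
   = 2.47
p-value = 0.2911

Since p-value > α = 0.05, we fail to reject H₀.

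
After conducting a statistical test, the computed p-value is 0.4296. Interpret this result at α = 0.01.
Since p = 0.4296 > α = 0.01, fail to reject H₀.
There is insufficient evidence to reject the null hypothesis; the result is not statistically significant at the 0.01 level.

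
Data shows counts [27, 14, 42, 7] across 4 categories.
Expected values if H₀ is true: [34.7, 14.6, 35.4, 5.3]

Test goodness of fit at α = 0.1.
Chi-square goodness of fit test:
H₀: observed counts match expected distribution
H₁: observed counts differ from expected distribution
df = k - 1 = 3
χ² = Σ(O - E)²/E
   = (27 - 34.7)²/34.7 + (14 - 14.6)²/14.6 + (42 - 35.4)²/35.4 + (7 - 5.3)²/5.3
   = 1.709 + 0.025 + 1.231 + 0.545
   = 3.51
p-value = 0.3196

Since p-value > α = 0.1, we fail to reject H₀.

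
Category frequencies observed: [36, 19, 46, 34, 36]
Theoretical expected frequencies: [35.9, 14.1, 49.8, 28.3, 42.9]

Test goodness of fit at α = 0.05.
Chi-square goodness of fit test:
H₀: observed counts match expected distribution
H₁: observed counts differ from expected distribution
df = k - 1 = 4
χ² = Σ(O - E)²/E
   = (36 - 35.9)²/35.9 + (19 - 14.1)²/14.1 + (46 - 49.8)²/49.8 + (34 - 28.3)²/28.3 + (36 - 42.9)²/42.9
   = 0.000 + 1.703 + 0.290 + 1.148 + 1.110
   = 4.25
p-value = 0.3731

Since p-value > α = 0.05, we fail to reject H₀.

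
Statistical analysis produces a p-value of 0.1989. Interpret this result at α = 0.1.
Since p = 0.1989 > α = 0.1, fail to reject H₀.
There is insufficient evidence to reject the null hypothesis; the result is not statistically significant at the 0.1 level.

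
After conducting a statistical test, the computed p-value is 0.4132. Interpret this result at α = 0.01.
Since p = 0.4132 > α = 0.01, fail to reject H₀.
There is insufficient evidence to reject the null hypothesis; the result is not statistically significant at the 0.01 level.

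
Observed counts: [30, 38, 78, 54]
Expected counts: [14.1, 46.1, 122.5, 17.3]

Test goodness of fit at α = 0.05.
Chi-square goodness of fit test:
H₀: observed counts match expected distribution
H₁: observed counts differ from expected distribution
df = k - 1 = 3
χ² = Σ(O - E)²/E
   = (30 - 14.1)²/14.1 + (38 - 46.1)²/46.1 + (78 - 122.5)²/122.5 + (54 - 17.3)²/17.3
   = 17.930 + 1.423 + 16.165 + 77.855
   = 113.37
p-value < 0.0001

Since p-value < α = 0.05, we reject H₀.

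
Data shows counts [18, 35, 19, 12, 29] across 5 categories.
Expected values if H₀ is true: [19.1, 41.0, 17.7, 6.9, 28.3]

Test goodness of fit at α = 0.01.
Chi-square goodness of fit test:
H₀: observed counts match expected distribution
H₁: observed counts differ from expected distribution
df = k - 1 = 4
χ² = Σ(O - E)²/E
   = (18 - 19.1)²/19.1 + (35 - 41.0)²/41.0 + (19 - 17.7)²/17.7 + (12 - 6.9)²/6.9 + (29 - 28.3)²/28.3
   = 0.063 + 0.878 + 0.095 + 3.770 + 0.017
   = 4.82
p-value = 0.3059

Since p-value > α = 0.01, we fail to reject H₀.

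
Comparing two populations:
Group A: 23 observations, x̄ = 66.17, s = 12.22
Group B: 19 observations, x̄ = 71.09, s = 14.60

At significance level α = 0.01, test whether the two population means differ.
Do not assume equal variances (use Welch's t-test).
Welch's two-sample t-test:
H₀: μ₁ = μ₂
H₁: μ₁ ≠ μ₂
s₁²/n₁ = 12.22²/23 = 6.4925,  s₂²/n₂ = 14.60²/19 = 11.2189
SE = √(s₁²/n₁ + s₂²/n₂) = √(6.4925 + 11.2189) = 4.2085
df (Welch-Satterthwaite) = (s₁²/n₁ + s₂²/n₂)² / [(s₁²/n₁)²/(n₁-1) + (s₂²/n₂)²/(n₂-1)] ≈ 35.21
t = (x̄₁ - x̄₂) / SE = (66.17 - 71.09) / 4.2085 = -4.92 / 4.2085 = -1.169
p-value = 0.2502

Since p-value > α = 0.01, we fail to reject H₀.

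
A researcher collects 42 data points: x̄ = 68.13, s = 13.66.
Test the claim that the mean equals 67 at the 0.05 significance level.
One-sample t-test:
H₀: μ = 67
H₁: μ ≠ 67
df = n - 1 = 41
t = (x̄ - μ₀) / (s/√n) = (68.13 - 67) / (13.66/√42) = 0.536
p-value = 0.5948

Since p-value > α = 0.05, we fail to reject H₀.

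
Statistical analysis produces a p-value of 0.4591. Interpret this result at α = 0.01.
Since p = 0.4591 > α = 0.01, fail to reject H₀.
There is insufficient evidence to reject the null hypothesis; the result is not statistically significant at the 0.01 level.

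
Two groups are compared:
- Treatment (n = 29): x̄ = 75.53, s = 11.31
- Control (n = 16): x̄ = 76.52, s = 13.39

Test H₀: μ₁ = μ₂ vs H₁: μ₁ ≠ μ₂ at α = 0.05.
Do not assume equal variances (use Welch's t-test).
Welch's two-sample t-test:
H₀: μ₁ = μ₂
H₁: μ₁ ≠ μ₂
s₁²/n₁ = 11.31²/29 = 4.4109,  s₂²/n₂ = 13.39²/16 = 11.2058
SE = √(s₁²/n₁ + s₂²/n₂) = √(4.4109 + 11.2058) = 3.9518
df (Welch-Satterthwaite) = (s₁²/n₁ + s₂²/n₂)² / [(s₁²/n₁)²/(n₁-1) + (s₂²/n₂)²/(n₂-1)] ≈ 26.90
t = (x̄₁ - x̄₂) / SE = (75.53 - 76.52) / 3.9518 = -0.99 / 3.9518 = -0.251
p-value = 0.8041

Since p-value > α = 0.05, we fail to reject H₀.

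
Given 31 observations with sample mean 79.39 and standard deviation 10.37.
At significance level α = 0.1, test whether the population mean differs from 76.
One-sample t-test:
H₀: μ = 76
H₁: μ ≠ 76
df = n - 1 = 30
t = (x̄ - μ₀) / (s/√n) = (79.39 - 76) / (10.37/√31) = 1.820
p-value = 0.0787

Since p-value < α = 0.1, we reject H₀.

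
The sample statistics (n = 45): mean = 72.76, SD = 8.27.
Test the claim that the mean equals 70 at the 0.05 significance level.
One-sample t-test:
H₀: μ = 70
H₁: μ ≠ 70
df = n - 1 = 44
t = (x̄ - μ₀) / (s/√n) = (72.76 - 70) / (8.27/√45) = 2.239
p-value = 0.0303

Since p-value < α = 0.05, we reject H₀.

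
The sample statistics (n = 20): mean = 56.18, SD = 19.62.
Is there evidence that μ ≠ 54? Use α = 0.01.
One-sample t-test:
H₀: μ = 54
H₁: μ ≠ 54
df = n - 1 = 19
t = (x̄ - μ₀) / (s/√n) = (56.18 - 54) / (19.62/√20) = 0.497
p-value = 0.6250

Since p-value > α = 0.01, we fail to reject H₀.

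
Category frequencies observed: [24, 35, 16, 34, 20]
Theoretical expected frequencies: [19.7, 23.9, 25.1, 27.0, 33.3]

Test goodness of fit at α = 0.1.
Chi-square goodness of fit test:
H₀: observed counts match expected distribution
H₁: observed counts differ from expected distribution
df = k - 1 = 4
χ² = Σ(O - E)²/E
   = (24 - 19.7)²/19.7 + (35 - 23.9)²/23.9 + (16 - 25.1)²/25.1 + (34 - 27.0)²/27.0 + (20 - 33.3)²/33.3
   = 0.939 + 5.155 + 3.299 + 1.815 + 5.312
   = 16.52
p-value = 0.0024

Since p-value < α = 0.1, we reject H₀.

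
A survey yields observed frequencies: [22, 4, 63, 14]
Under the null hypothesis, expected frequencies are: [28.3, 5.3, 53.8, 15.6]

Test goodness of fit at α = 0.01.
Chi-square goodness of fit test:
H₀: observed counts match expected distribution
H₁: observed counts differ from expected distribution
df = k - 1 = 3
χ² = Σ(O - E)²/E
   = (22 - 28.3)²/28.3 + (4 - 5.3)²/5.3 + (63 - 53.8)²/53.8 + (14 - 15.6)²/15.6
   = 1.402 + 0.319 + 1.573 + 0.164
   = 3.46
p-value = 0.3262

Since p-value > α = 0.01, we fail to reject H₀.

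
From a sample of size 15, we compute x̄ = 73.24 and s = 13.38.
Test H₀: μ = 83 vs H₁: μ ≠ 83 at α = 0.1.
One-sample t-test:
H₀: μ = 83
H₁: μ ≠ 83
df = n - 1 = 14
t = (x̄ - μ₀) / (s/√n) = (73.24 - 83) / (13.38/√15) = -2.825
p-value = 0.0135

Since p-value < α = 0.1, we reject H₀.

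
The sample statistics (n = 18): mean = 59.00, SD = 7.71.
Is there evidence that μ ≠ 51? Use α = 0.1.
One-sample t-test:
H₀: μ = 51
H₁: μ ≠ 51
df = n - 1 = 17
t = (x̄ - μ₀) / (s/√n) = (59.00 - 51) / (7.71/√18) = 4.402
p-value = 0.0004

Since p-value < α = 0.1, we reject H₀.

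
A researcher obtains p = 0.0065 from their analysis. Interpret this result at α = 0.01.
Since p = 0.0065 < α = 0.01, reject H₀.
There is sufficient evidence to reject the null hypothesis; the result is statistically significant at the 0.01 level.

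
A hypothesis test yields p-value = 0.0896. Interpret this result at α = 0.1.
Since p = 0.0896 < α = 0.1, reject H₀.
There is sufficient evidence to reject the null hypothesis; the result is statistically significant at the 0.1 level.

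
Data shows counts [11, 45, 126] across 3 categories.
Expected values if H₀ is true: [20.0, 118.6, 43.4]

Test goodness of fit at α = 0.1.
Chi-square goodness of fit test:
H₀: observed counts match expected distribution
H₁: observed counts differ from expected distribution
df = k - 1 = 2
χ² = Σ(O - E)²/E
   = (11 - 20.0)²/20.0 + (45 - 118.6)²/118.6 + (126 - 43.4)²/43.4
   = 4.050 + 45.674 + 157.206
   = 206.93
p-value < 0.0001

Since p-value < α = 0.1, we reject H₀.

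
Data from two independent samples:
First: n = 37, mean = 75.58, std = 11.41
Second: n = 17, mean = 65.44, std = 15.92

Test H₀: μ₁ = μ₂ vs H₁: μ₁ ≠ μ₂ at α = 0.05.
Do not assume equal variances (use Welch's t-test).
Welch's two-sample t-test:
H₀: μ₁ = μ₂
H₁: μ₁ ≠ μ₂
s₁²/n₁ = 11.41²/37 = 3.5186,  s₂²/n₂ = 15.92²/17 = 14.9086
SE = √(s₁²/n₁ + s₂²/n₂) = √(3.5186 + 14.9086) = 4.2927
df (Welch-Satterthwaite) = (s₁²/n₁ + s₂²/n₂)² / [(s₁²/n₁)²/(n₁-1) + (s₂²/n₂)²/(n₂-1)] ≈ 23.85
t = (x̄₁ - x̄₂) / SE = (75.58 - 65.44) / 4.2927 = 10.14 / 4.2927 = 2.362
p-value = 0.0267

Since p-value < α = 0.05, we reject H₀.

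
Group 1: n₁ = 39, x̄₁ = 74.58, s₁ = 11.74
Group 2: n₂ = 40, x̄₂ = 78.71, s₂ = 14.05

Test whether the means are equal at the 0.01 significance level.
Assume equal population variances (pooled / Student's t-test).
Student's two-sample t-test (equal variances):
H₀: μ₁ = μ₂
H₁: μ₁ ≠ μ₂
df = n₁ + n₂ - 2 = 77
Pooled variance s_p² = [(n₁-1)s₁² + (n₂-1)s₂²] / (n₁ + n₂ - 2) = [(38)(11.74²) + (39)(14.05²)] / 77 = 168.0019
SE = √(s_p²(1/n₁ + 1/n₂)) = √(168.0019 × (1/39 + 1/40)) = 2.9168
t = (x̄₁ - x̄₂) / SE = (74.58 - 78.71) / 2.9168 = -4.13 / 2.9168 = -1.416
p-value = 0.1608

Since p-value > α = 0.01, we fail to reject H₀.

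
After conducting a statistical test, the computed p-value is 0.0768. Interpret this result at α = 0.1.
Since p = 0.0768 < α = 0.1, reject H₀.
There is sufficient evidence to reject the null hypothesis; the result is statistically significant at the 0.1 level.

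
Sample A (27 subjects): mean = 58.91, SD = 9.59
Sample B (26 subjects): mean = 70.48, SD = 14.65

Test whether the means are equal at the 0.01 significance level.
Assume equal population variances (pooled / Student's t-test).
Student's two-sample t-test (equal variances):
H₀: μ₁ = μ₂
H₁: μ₁ ≠ μ₂
df = n₁ + n₂ - 2 = 51
Pooled variance s_p² = [(n₁-1)s₁² + (n₂-1)s₂²] / (n₁ + n₂ - 2) = [(26)(9.59²) + (25)(14.65²)] / 51 = 152.0928
SE = √(s_p²(1/n₁ + 1/n₂)) = √(152.0928 × (1/27 + 1/26)) = 3.3886
t = (x̄₁ - x̄₂) / SE = (58.91 - 70.48) / 3.3886 = -11.57 / 3.3886 = -3.414
p-value = 0.0013

Since p-value < α = 0.01, we reject H₀.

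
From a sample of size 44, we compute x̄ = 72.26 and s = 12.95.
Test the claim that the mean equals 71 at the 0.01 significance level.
One-sample t-test:
H₀: μ = 71
H₁: μ ≠ 71
df = n - 1 = 43
t = (x̄ - μ₀) / (s/√n) = (72.26 - 71) / (12.95/√44) = 0.645
p-value = 0.5221

Since p-value > α = 0.01, we fail to reject H₀.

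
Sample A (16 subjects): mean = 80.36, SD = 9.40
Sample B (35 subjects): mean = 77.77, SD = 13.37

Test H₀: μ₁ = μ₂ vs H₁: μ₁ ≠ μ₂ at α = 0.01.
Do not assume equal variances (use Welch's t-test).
Welch's two-sample t-test:
H₀: μ₁ = μ₂
H₁: μ₁ ≠ μ₂
s₁²/n₁ = 9.40²/16 = 5.5225,  s₂²/n₂ = 13.37²/35 = 5.1073
SE = √(s₁²/n₁ + s₂²/n₂) = √(5.5225 + 5.1073) = 3.2603
df (Welch-Satterthwaite) = (s₁²/n₁ + s₂²/n₂)² / [(s₁²/n₁)²/(n₁-1) + (s₂²/n₂)²/(n₂-1)] ≈ 40.35
t = (x̄₁ - x̄₂) / SE = (80.36 - 77.77) / 3.2603 = 2.59 / 3.2603 = 0.794
p-value = 0.4316

Since p-value > α = 0.01, we fail to reject H₀.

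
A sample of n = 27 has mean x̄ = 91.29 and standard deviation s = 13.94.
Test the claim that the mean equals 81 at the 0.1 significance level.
One-sample t-test:
H₀: μ = 81
H₁: μ ≠ 81
df = n - 1 = 26
t = (x̄ - μ₀) / (s/√n) = (91.29 - 81) / (13.94/√27) = 3.836
p-value = 0.0007

Since p-value < α = 0.1, we reject H₀.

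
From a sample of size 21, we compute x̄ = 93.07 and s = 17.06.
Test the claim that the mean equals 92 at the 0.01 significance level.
One-sample t-test:
H₀: μ = 92
H₁: μ ≠ 92
df = n - 1 = 20
t = (x̄ - μ₀) / (s/√n) = (93.07 - 92) / (17.06/√21) = 0.287
p-value = 0.7767

Since p-value > α = 0.01, we fail to reject H₀.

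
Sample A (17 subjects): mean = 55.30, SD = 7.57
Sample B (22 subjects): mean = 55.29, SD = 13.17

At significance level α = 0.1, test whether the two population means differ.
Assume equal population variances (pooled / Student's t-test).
Student's two-sample t-test (equal variances):
H₀: μ₁ = μ₂
H₁: μ₁ ≠ μ₂
df = n₁ + n₂ - 2 = 37
Pooled variance s_p² = [(n₁-1)s₁² + (n₂-1)s₂²] / (n₁ + n₂ - 2) = [(16)(7.57²) + (21)(13.17²)] / 37 = 123.2245
SE = √(s_p²(1/n₁ + 1/n₂)) = √(123.2245 × (1/17 + 1/22)) = 3.5846
t = (x̄₁ - x̄₂) / SE = (55.30 - 55.29) / 3.5846 = 0.01 / 3.5846 = 0.003
p-value = 0.9978

Since p-value > α = 0.1, we fail to reject H₀.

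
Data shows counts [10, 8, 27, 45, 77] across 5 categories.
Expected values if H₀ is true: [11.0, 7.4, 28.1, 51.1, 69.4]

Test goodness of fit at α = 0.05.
Chi-square goodness of fit test:
H₀: observed counts match expected distribution
H₁: observed counts differ from expected distribution
df = k - 1 = 4
χ² = Σ(O - E)²/E
   = (10 - 11.0)²/11.0 + (8 - 7.4)²/7.4 + (27 - 28.1)²/28.1 + (45 - 51.1)²/51.1 + (77 - 69.4)²/69.4
   = 0.091 + 0.049 + 0.043 + 0.728 + 0.832
   = 1.74
p-value = 0.7829

Since p-value > α = 0.05, we fail to reject H₀.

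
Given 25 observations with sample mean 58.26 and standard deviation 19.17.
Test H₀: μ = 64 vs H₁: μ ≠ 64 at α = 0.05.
One-sample t-test:
H₀: μ = 64
H₁: μ ≠ 64
df = n - 1 = 24
t = (x̄ - μ₀) / (s/√n) = (58.26 - 64) / (19.17/√25) = -1.497
p-value = 0.1474

Since p-value > α = 0.05, we fail to reject H₀.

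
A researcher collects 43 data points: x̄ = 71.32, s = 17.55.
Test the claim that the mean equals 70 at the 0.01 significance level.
One-sample t-test:
H₀: μ = 70
H₁: μ ≠ 70
df = n - 1 = 42
t = (x̄ - μ₀) / (s/√n) = (71.32 - 70) / (17.55/√43) = 0.493
p-value = 0.6244

Since p-value > α = 0.01, we fail to reject H₀.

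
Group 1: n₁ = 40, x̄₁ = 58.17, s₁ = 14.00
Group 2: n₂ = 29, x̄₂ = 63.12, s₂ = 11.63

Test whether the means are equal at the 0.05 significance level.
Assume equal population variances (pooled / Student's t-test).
Student's two-sample t-test (equal variances):
H₀: μ₁ = μ₂
H₁: μ₁ ≠ μ₂
df = n₁ + n₂ - 2 = 67
Pooled variance s_p² = [(n₁-1)s₁² + (n₂-1)s₂²] / (n₁ + n₂ - 2) = [(39)(14.00²) + (28)(11.63²)] / 67 = 170.6148
SE = √(s_p²(1/n₁ + 1/n₂)) = √(170.6148 × (1/40 + 1/29)) = 3.1857
t = (x̄₁ - x̄₂) / SE = (58.17 - 63.12) / 3.1857 = -4.95 / 3.1857 = -1.554
p-value = 0.1249

Since p-value > α = 0.05, we fail to reject H₀.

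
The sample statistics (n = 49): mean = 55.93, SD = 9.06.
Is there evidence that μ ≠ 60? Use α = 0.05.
One-sample t-test:
H₀: μ = 60
H₁: μ ≠ 60
df = n - 1 = 48
t = (x̄ - μ₀) / (s/√n) = (55.93 - 60) / (9.06/√49) = -3.145
p-value = 0.0029

Since p-value < α = 0.05, we reject H₀.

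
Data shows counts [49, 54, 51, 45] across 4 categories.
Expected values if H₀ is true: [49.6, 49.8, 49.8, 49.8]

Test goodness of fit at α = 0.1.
Chi-square goodness of fit test:
H₀: observed counts match expected distribution
H₁: observed counts differ from expected distribution
df = k - 1 = 3
χ² = Σ(O - E)²/E
   = (49 - 49.6)²/49.6 + (54 - 49.8)²/49.8 + (51 - 49.8)²/49.8 + (45 - 49.8)²/49.8
   = 0.007 + 0.354 + 0.029 + 0.463
   = 0.85
p-value = 0.8367

Since p-value > α = 0.1, we fail to reject H₀.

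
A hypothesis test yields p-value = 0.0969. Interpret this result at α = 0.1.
Since p = 0.0969 < α = 0.1, reject H₀.
There is sufficient evidence to reject the null hypothesis; the result is statistically significant at the 0.1 level.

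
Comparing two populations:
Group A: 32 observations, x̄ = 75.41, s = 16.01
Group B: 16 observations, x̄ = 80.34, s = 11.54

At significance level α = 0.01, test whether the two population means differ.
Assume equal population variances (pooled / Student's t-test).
Student's two-sample t-test (equal variances):
H₀: μ₁ = μ₂
H₁: μ₁ ≠ μ₂
df = n₁ + n₂ - 2 = 46
Pooled variance s_p² = [(n₁-1)s₁² + (n₂-1)s₂²] / (n₁ + n₂ - 2) = [(31)(16.01²) + (15)(11.54²)] / 46 = 216.1630
SE = √(s_p²(1/n₁ + 1/n₂)) = √(216.1630 × (1/32 + 1/16)) = 4.5017
t = (x̄₁ - x̄₂) / SE = (75.41 - 80.34) / 4.5017 = -4.93 / 4.5017 = -1.095
p-value = 0.2792

Since p-value > α = 0.01, we fail to reject H₀.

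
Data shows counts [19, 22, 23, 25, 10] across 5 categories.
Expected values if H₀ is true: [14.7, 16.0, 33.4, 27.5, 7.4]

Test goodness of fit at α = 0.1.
Chi-square goodness of fit test:
H₀: observed counts match expected distribution
H₁: observed counts differ from expected distribution
df = k - 1 = 4
χ² = Σ(O - E)²/E
   = (19 - 14.7)²/14.7 + (22 - 16.0)²/16.0 + (23 - 33.4)²/33.4 + (25 - 27.5)²/27.5 + (10 - 7.4)²/7.4
   = 1.258 + 2.250 + 3.238 + 0.227 + 0.914
   = 7.89
p-value = 0.0958

Since p-value < α = 0.1, we reject H₀.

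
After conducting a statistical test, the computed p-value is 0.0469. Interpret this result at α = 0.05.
Since p = 0.0469 < α = 0.05, reject H₀.
There is sufficient evidence to reject the null hypothesis; the result is statistically significant at the 0.05 level.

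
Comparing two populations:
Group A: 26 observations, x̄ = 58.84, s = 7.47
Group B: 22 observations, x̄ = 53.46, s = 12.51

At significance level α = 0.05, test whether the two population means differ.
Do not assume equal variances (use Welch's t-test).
Welch's two-sample t-test:
H₀: μ₁ = μ₂
H₁: μ₁ ≠ μ₂
s₁²/n₁ = 7.47²/26 = 2.1462,  s₂²/n₂ = 12.51²/22 = 7.1136
SE = √(s₁²/n₁ + s₂²/n₂) = √(2.1462 + 7.1136) = 3.0430
df (Welch-Satterthwaite) = (s₁²/n₁ + s₂²/n₂)² / [(s₁²/n₁)²/(n₁-1) + (s₂²/n₂)²/(n₂-1)] ≈ 33.06
t = (x̄₁ - x̄₂) / SE = (58.84 - 53.46) / 3.0430 = 5.38 / 3.0430 = 1.768
p-value = 0.0863

Since p-value > α = 0.05, we fail to reject H₀.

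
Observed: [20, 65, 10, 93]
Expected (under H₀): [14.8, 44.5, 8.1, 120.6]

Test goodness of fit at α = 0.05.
Chi-square goodness of fit test:
H₀: observed counts match expected distribution
H₁: observed counts differ from expected distribution
df = k - 1 = 3
χ² = Σ(O - E)²/E
   = (20 - 14.8)²/14.8 + (65 - 44.5)²/44.5 + (10 - 8.1)²/8.1 + (93 - 120.6)²/120.6
   = 1.827 + 9.444 + 0.446 + 6.316
   = 18.03
p-value = 0.0004

Since p-value < α = 0.05, we reject H₀.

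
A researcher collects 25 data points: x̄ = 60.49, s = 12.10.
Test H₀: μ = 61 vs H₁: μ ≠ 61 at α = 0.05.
One-sample t-test:
H₀: μ = 61
H₁: μ ≠ 61
df = n - 1 = 24
t = (x̄ - μ₀) / (s/√n) = (60.49 - 61) / (12.10/√25) = -0.211
p-value = 0.8349

Since p-value > α = 0.05, we fail to reject H₀.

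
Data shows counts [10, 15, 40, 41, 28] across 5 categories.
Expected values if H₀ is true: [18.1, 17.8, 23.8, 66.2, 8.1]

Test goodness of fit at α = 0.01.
Chi-square goodness of fit test:
H₀: observed counts match expected distribution
H₁: observed counts differ from expected distribution
df = k - 1 = 4
χ² = Σ(O - E)²/E
   = (10 - 18.1)²/18.1 + (15 - 17.8)²/17.8 + (40 - 23.8)²/23.8 + (41 - 66.2)²/66.2 + (28 - 8.1)²/8.1
   = 3.625 + 0.440 + 11.027 + 9.593 + 48.890
   = 73.58
p-value < 0.0001

Since p-value < α = 0.01, we reject H₀.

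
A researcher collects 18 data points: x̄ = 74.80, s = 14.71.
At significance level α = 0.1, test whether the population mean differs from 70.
One-sample t-test:
H₀: μ = 70
H₁: μ ≠ 70
df = n - 1 = 17
t = (x̄ - μ₀) / (s/√n) = (74.80 - 70) / (14.71/√18) = 1.384
p-value = 0.1841

Since p-value > α = 0.1, we fail to reject H₀.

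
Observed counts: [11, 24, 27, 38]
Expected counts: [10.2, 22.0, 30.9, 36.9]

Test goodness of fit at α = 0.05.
Chi-square goodness of fit test:
H₀: observed counts match expected distribution
H₁: observed counts differ from expected distribution
df = k - 1 = 3
χ² = Σ(O - E)²/E
   = (11 - 10.2)²/10.2 + (24 - 22.0)²/22.0 + (27 - 30.9)²/30.9 + (38 - 36.9)²/36.9
   = 0.063 + 0.182 + 0.492 + 0.033
   = 0.77
p-value = 0.8567

Since p-value > α = 0.05, we fail to reject H₀.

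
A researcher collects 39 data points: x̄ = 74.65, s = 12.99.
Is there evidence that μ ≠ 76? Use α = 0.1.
One-sample t-test:
H₀: μ = 76
H₁: μ ≠ 76
df = n - 1 = 38
t = (x̄ - μ₀) / (s/√n) = (74.65 - 76) / (12.99/√39) = -0.649
p-value = 0.5202

Since p-value > α = 0.1, we fail to reject H₀.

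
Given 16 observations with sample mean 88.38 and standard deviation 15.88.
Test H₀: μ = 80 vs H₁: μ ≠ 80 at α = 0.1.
One-sample t-test:
H₀: μ = 80
H₁: μ ≠ 80
df = n - 1 = 15
t = (x̄ - μ₀) / (s/√n) = (88.38 - 80) / (15.88/√16) = 2.111
p-value = 0.0520

Since p-value < α = 0.1, we reject H₀.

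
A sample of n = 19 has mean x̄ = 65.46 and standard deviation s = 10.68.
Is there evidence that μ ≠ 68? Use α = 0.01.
One-sample t-test:
H₀: μ = 68
H₁: μ ≠ 68
df = n - 1 = 18
t = (x̄ - μ₀) / (s/√n) = (65.46 - 68) / (10.68/√19) = -1.037
p-value = 0.3136

Since p-value > α = 0.01, we fail to reject H₀.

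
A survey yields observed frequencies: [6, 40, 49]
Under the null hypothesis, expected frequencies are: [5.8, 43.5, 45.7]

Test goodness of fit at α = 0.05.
Chi-square goodness of fit test:
H₀: observed counts match expected distribution
H₁: observed counts differ from expected distribution
df = k - 1 = 2
χ² = Σ(O - E)²/E
   = (6 - 5.8)²/5.8 + (40 - 43.5)²/43.5 + (49 - 45.7)²/45.7
   = 0.007 + 0.282 + 0.238
   = 0.53
p-value = 0.7684

Since p-value > α = 0.05, we fail to reject H₀.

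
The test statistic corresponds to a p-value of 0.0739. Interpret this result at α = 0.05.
Since p = 0.0739 > α = 0.05, fail to reject H₀.
There is insufficient evidence to reject the null hypothesis; the result is not statistically significant at the 0.05 level.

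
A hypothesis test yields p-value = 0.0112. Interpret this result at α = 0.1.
Since p = 0.0112 < α = 0.1, reject H₀.
There is sufficient evidence to reject the null hypothesis; the result is statistically significant at the 0.1 level.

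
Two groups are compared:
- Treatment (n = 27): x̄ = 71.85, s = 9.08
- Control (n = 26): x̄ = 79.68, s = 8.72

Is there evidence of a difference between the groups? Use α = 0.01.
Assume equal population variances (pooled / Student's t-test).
Student's two-sample t-test (equal variances):
H₀: μ₁ = μ₂
H₁: μ₁ ≠ μ₂
df = n₁ + n₂ - 2 = 51
Pooled variance s_p² = [(n₁-1)s₁² + (n₂-1)s₂²] / (n₁ + n₂ - 2) = [(26)(9.08²) + (25)(8.72²)] / 51 = 79.3052
SE = √(s_p²(1/n₁ + 1/n₂)) = √(79.3052 × (1/27 + 1/26)) = 2.4469
t = (x̄₁ - x̄₂) / SE = (71.85 - 79.68) / 2.4469 = -7.83 / 2.4469 = -3.200
p-value = 0.0024

Since p-value < α = 0.01, we reject H₀.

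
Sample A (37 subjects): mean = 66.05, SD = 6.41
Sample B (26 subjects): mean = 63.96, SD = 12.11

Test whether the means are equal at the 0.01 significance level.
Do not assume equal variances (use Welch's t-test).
Welch's two-sample t-test:
H₀: μ₁ = μ₂
H₁: μ₁ ≠ μ₂
s₁²/n₁ = 6.41²/37 = 1.1105,  s₂²/n₂ = 12.11²/26 = 5.6405
SE = √(s₁²/n₁ + s₂²/n₂) = √(1.1105 + 5.6405) = 2.5983
df (Welch-Satterthwaite) = (s₁²/n₁ + s₂²/n₂)² / [(s₁²/n₁)²/(n₁-1) + (s₂²/n₂)²/(n₂-1)] ≈ 34.87
t = (x̄₁ - x̄₂) / SE = (66.05 - 63.96) / 2.5983 = 2.09 / 2.5983 = 0.804
p-value = 0.4266

Since p-value > α = 0.01, we fail to reject H₀.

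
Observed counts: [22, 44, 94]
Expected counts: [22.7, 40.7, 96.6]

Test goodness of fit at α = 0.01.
Chi-square goodness of fit test:
H₀: observed counts match expected distribution
H₁: observed counts differ from expected distribution
df = k - 1 = 2
χ² = Σ(O - E)²/E
   = (22 - 22.7)²/22.7 + (44 - 40.7)²/40.7 + (94 - 96.6)²/96.6
   = 0.022 + 0.268 + 0.070
   = 0.36
p-value = 0.8356

Since p-value > α = 0.01, we fail to reject H₀.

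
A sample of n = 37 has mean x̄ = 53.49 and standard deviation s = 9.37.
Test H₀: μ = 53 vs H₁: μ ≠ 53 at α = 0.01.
One-sample t-test:
H₀: μ = 53
H₁: μ ≠ 53
df = n - 1 = 36
t = (x̄ - μ₀) / (s/√n) = (53.49 - 53) / (9.37/√37) = 0.318
p-value = 0.7523

Since p-value > α = 0.01, we fail to reject H₀.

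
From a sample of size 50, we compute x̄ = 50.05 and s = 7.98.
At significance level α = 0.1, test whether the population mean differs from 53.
One-sample t-test:
H₀: μ = 53
H₁: μ ≠ 53
df = n - 1 = 49
t = (x̄ - μ₀) / (s/√n) = (50.05 - 53) / (7.98/√50) = -2.614
p-value = 0.0119

Since p-value < α = 0.1, we reject H₀.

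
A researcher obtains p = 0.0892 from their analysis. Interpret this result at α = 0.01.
Since p = 0.0892 > α = 0.01, fail to reject H₀.
There is insufficient evidence to reject the null hypothesis; the result is not statistically significant at the 0.01 level.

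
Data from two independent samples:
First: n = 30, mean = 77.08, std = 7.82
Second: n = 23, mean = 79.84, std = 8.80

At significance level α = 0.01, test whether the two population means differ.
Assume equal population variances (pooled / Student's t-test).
Student's two-sample t-test (equal variances):
H₀: μ₁ = μ₂
H₁: μ₁ ≠ μ₂
df = n₁ + n₂ - 2 = 51
Pooled variance s_p² = [(n₁-1)s₁² + (n₂-1)s₂²] / (n₁ + n₂ - 2) = [(29)(7.82²) + (22)(8.80²)] / 51 = 68.1784
SE = √(s_p²(1/n₁ + 1/n₂)) = √(68.1784 × (1/30 + 1/23)) = 2.2884
t = (x̄₁ - x̄₂) / SE = (77.08 - 79.84) / 2.2884 = -2.76 / 2.2884 = -1.206
p-value = 0.2334

Since p-value > α = 0.01, we fail to reject H₀.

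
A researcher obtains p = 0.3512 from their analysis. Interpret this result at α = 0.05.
Since p = 0.3512 > α = 0.05, fail to reject H₀.
There is insufficient evidence to reject the null hypothesis; the result is not statistically significant at the 0.05 level.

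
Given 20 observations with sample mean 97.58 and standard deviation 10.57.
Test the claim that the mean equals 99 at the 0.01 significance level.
One-sample t-test:
H₀: μ = 99
H₁: μ ≠ 99
df = n - 1 = 19
t = (x̄ - μ₀) / (s/√n) = (97.58 - 99) / (10.57/√20) = -0.601
p-value = 0.5551

Since p-value > α = 0.01, we fail to reject H₀.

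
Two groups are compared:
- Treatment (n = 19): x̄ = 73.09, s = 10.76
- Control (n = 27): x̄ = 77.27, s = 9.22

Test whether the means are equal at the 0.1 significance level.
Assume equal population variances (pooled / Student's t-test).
Student's two-sample t-test (equal variances):
H₀: μ₁ = μ₂
H₁: μ₁ ≠ μ₂
df = n₁ + n₂ - 2 = 44
Pooled variance s_p² = [(n₁-1)s₁² + (n₂-1)s₂²] / (n₁ + n₂ - 2) = [(18)(10.76²) + (26)(9.22²)] / 44 = 97.5958
SE = √(s_p²(1/n₁ + 1/n₂)) = √(97.5958 × (1/19 + 1/27)) = 2.9583
t = (x̄₁ - x̄₂) / SE = (73.09 - 77.27) / 2.9583 = -4.18 / 2.9583 = -1.413
p-value = 0.1647

Since p-value > α = 0.1, we fail to reject H₀.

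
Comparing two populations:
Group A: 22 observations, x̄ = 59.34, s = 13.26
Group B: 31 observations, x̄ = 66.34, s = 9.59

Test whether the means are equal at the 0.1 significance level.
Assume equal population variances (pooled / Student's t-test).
Student's two-sample t-test (equal variances):
H₀: μ₁ = μ₂
H₁: μ₁ ≠ μ₂
df = n₁ + n₂ - 2 = 51
Pooled variance s_p² = [(n₁-1)s₁² + (n₂-1)s₂²] / (n₁ + n₂ - 2) = [(21)(13.26²) + (30)(9.59²)] / 51 = 126.4985
SE = √(s_p²(1/n₁ + 1/n₂)) = √(126.4985 × (1/22 + 1/31)) = 3.1354
t = (x̄₁ - x̄₂) / SE = (59.34 - 66.34) / 3.1354 = -7.00 / 3.1354 = -2.233
p-value = 0.0300

Since p-value < α = 0.1, we reject H₀.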